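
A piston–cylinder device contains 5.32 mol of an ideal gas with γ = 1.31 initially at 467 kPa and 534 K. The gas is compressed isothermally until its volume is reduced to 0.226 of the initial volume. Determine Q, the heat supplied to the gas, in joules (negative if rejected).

-35100 J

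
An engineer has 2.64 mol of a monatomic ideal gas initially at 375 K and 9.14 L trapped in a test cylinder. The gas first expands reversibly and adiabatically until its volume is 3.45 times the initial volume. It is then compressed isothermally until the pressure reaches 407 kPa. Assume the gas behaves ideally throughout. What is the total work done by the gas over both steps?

2360 J

P₁ = nRT₁/V₁ = 2.64×8.314×375/9.14 = 901 kPa.
Step 1 — Adiabatic: TV^(γ−1) = const ⇒ T₂ = 375×(0.290)^0.667 = 164 K; PV^γ = const ⇒ P₂ = 114 kPa.
ΔU = nCvΔT = 2.64×12.5×(164−375) = -6940 J.
Q = 0 for an adiabatic process, so W = −ΔU = 6940 J.
State after step 1: P = 114 kPa, V = 31.5 L, T = 164 K.
Step 2 — Isothermal: T stays 164 K; PV = const ⇒ V₂ = 8.86 L, P₂ = 407 kPa.
ΔU = 0 (ideal gas, T constant).
W = nRT ln(V₂/V₁) = 2.64×8.314×164×ln(0.281) = -4580 J.
Q = ΔU + W = -4580 J.
Net over both steps: W = 2360 J, Q = -4580 J, ΔU = -6940 J.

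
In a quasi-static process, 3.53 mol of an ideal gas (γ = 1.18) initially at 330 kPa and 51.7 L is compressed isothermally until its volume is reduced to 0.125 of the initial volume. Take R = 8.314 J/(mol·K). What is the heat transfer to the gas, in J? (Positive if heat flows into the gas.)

-35500 J

T₁ = P₁V₁/(nR) = 330×51.7/(3.53×8.314) = 581 K.
Isothermal: T stays 581 K; PV = const ⇒ V₂ = 6.46 L, P₂ = 2640 kPa.
ΔU = 0 (ideal gas, T constant).
W = nRT ln(V₂/V₁) = 3.53×8.314×581×ln(0.125) = -35500 J.
Q = ΔU + W = -35500 J.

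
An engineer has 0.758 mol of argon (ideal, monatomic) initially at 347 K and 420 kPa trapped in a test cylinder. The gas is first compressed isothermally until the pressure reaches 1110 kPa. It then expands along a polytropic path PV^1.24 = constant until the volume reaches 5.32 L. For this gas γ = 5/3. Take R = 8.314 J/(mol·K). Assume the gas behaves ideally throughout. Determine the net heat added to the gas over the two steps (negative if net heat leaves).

V₁ = nRT₁/P₁ = 0.758×8.314×347/420 = 5.21 L.
Step 1 — Isothermal: T stays 347 K; PV = const ⇒ V₂ = 1.97 L, P₂ = 1110 kPa.
ΔU = 0 (ideal gas, T constant).
W = nRT ln(V₂/V₁) = 0.758×8.314×347×ln(0.378) = -2130 J.
Q = ΔU + W = -2130 J.
State after step 1: P = 1110 kPa, V = 1.97 L, T = 347 K.
Step 2 — Polytropic n=1.24: T₂ = T₁(V₁/V₂)^(n−1) = 347×(0.370)^0.24 = 273 K; P₂ = P₁(V₁/V₂)^n = 324 kPa.
W = (P₁V₁−P₂V₂)/(n−1) = (1110×1.97−324×5.32)/0.24 = 1930 J.
ΔU = nCvΔT = 0.758×12.5×(273−347) = -696 J.
Q = ΔU + W = 1240 J.
Net over both steps: W = -192 J, Q = -888 J, ΔU = -696 J.

-888 J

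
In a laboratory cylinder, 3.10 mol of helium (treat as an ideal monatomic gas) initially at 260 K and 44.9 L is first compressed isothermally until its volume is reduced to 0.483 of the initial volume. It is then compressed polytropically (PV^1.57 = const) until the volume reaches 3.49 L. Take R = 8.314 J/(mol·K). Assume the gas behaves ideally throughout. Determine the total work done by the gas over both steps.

-26400 J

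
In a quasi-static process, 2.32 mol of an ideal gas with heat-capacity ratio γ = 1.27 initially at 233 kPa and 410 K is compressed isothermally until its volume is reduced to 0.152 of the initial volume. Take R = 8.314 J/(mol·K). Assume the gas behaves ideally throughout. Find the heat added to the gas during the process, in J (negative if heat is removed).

-14900 J

V₁ = nRT₁/P₁ = 2.32×8.314×410/233 = 33.9 L.
Isothermal: T stays 410 K; PV = const ⇒ V₂ = 5.16 L, P₂ = 1530 kPa.
ΔU = 0 (ideal gas, T constant).
W = nRT ln(V₂/V₁) = 2.32×8.314×410×ln(0.152) = -14900 J.
Q = ΔU + W = -14900 J.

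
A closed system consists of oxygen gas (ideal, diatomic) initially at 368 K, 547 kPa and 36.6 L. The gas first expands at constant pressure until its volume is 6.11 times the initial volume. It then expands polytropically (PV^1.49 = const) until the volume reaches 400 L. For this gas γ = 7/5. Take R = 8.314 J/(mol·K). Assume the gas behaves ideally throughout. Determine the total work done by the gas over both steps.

164000 J

n = P₁V₁/(RT₁) = 547×36.6/(8.314×368) = 6.54 mol.
Step 1 — Isobaric: P stays 547 kPa; V/T = const ⇒ T₂ = 2250 K, V₂ = 224 L.
W = PΔV = 547×(224−36.6) kPa·L = 102000 J.
ΔU = nCvΔT = 6.54×20.8×(2250−368) = 256000 J.
Q = ΔU + W = nCpΔT = 358000 J.
State after step 1: P = 547 kPa, V = 224 L, T = 2250 K.
Step 2 — Polytropic n=1.49: T₂ = T₁(V₁/V₂)^(n−1) = 2250×(0.559)^0.49 = 1690 K; P₂ = P₁(V₁/V₂)^n = 230 kPa.
W = (P₁V₁−P₂V₂)/(n−1) = (547×224−230×400)/0.49 = 61900 J.
ΔU = nCvΔT = 6.54×20.8×(1690−2250) = -75800 J.
Q = ΔU + W = -13900 J.
Net over both steps: W = 164000 J, Q = 344000 J, ΔU = 180000 J.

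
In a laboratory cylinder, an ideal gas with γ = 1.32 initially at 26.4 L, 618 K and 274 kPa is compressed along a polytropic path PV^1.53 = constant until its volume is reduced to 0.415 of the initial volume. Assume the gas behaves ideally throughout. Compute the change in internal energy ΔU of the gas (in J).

n = P₁V₁/(RT₁) = 274×26.4/(8.314×618) = 1.41 mol.
Polytropic n=1.53: T₂ = T₁(V₁/V₂)^(n−1) = 618×(2.41)^0.53 = 985 K; P₂ = P₁(V₁/V₂)^n = 1050 kPa.
For an ideal gas ΔU = nCvΔT with Cv = R/(γ−1) = 26.0 J/(mol·K).
ΔU = 1.41×26.0×(985−618) = 13400 J.

13400 J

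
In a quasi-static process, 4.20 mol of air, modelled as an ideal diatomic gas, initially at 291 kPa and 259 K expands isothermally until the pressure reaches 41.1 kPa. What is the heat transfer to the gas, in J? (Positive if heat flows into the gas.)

V₁ = nRT₁/P₁ = 4.20×8.314×259/291 = 31.1 L.
Isothermal: T stays 259 K; PV = const ⇒ V₂ = 220 L, P₂ = 41.1 kPa.
ΔU = 0 (ideal gas, T constant).
W = nRT ln(V₂/V₁) = 4.20×8.314×259×ln(7.08) = 17700 J.
Q = ΔU + W = 17700 J.

17700 J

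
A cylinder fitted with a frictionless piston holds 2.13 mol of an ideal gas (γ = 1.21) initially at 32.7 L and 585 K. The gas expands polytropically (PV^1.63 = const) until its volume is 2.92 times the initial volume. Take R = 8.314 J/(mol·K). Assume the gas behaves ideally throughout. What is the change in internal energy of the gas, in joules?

P₁ = nRT₁/V₁ = 2.13×8.314×585/32.7 = 317 kPa.
Polytropic n=1.63: T₂ = T₁(V₁/V₂)^(n−1) = 585×(0.342)^0.63 = 298 K; P₂ = P₁(V₁/V₂)^n = 55.2 kPa.
For an ideal gas ΔU = nCvΔT with Cv = R/(γ−1) = 39.6 J/(mol·K).
ΔU = 2.13×39.6×(298−585) = -24200 J.

-24200 J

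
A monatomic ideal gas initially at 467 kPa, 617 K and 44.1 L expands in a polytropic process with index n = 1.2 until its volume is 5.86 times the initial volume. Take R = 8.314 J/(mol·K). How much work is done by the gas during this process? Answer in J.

30700 J

n = P₁V₁/(RT₁) = 467×44.1/(8.314×617) = 4.01 mol.
Polytropic n=1.2: T₂ = T₁(V₁/V₂)^(n−1) = 617×(0.171)^0.20 = 433 K; P₂ = P₁(V₁/V₂)^n = 56.0 kPa.
W = (P₁V₁−P₂V₂)/(n−1) = (467×44.1−56.0×258)/0.20 = 30700 J.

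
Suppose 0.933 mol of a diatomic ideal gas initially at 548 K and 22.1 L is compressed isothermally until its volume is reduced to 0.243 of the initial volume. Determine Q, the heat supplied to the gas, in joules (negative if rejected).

P₁ = nRT₁/V₁ = 0.933×8.314×548/22.1 = 192 kPa.
Isothermal: T stays 548 K; PV = const ⇒ V₂ = 5.37 L, P₂ = 792 kPa.
ΔU = 0 (ideal gas, T constant).
W = nRT ln(V₂/V₁) = 0.933×8.314×548×ln(0.243) = -6010 J.
Q = ΔU + W = -6010 J.

-6010 J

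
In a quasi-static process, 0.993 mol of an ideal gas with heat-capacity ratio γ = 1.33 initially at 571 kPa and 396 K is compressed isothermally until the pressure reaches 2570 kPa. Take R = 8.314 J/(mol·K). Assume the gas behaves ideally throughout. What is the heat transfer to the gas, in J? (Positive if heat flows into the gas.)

-4920 J

V₁ = nRT₁/P₁ = 0.993×8.314×396/571 = 5.73 L.
Isothermal: T stays 396 K; PV = const ⇒ V₂ = 1.27 L, P₂ = 2570 kPa.
ΔU = 0 (ideal gas, T constant).
W = nRT ln(V₂/V₁) = 0.993×8.314×396×ln(0.222) = -4920 J.
Q = ΔU + W = -4920 J.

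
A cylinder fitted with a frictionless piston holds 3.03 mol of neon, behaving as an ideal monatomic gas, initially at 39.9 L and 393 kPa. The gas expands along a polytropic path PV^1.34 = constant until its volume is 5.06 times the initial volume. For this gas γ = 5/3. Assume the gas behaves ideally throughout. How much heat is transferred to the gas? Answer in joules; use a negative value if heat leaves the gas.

9580 J

T₁ = P₁V₁/(nR) = 393×39.9/(3.03×8.314) = 622 K.
Polytropic n=1.34: T₂ = T₁(V₁/V₂)^(n−1) = 622×(0.198)^0.34 = 359 K; P₂ = P₁(V₁/V₂)^n = 44.8 kPa.
W = (P₁V₁−P₂V₂)/(n−1) = (393×39.9−44.8×202)/0.34 = 19500 J.
ΔU = nCvΔT = 3.03×12.5×(359−622) = -9970 J.
Q = ΔU + W = 9580 J.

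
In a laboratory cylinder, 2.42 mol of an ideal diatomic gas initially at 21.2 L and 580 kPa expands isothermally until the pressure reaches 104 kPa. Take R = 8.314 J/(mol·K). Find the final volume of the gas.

118 L

T₁ = P₁V₁/(nR) = 580×21.2/(2.42×8.314) = 611 K.
Isothermal: T stays 611 K; PV = const ⇒ V₂ = 118 L, P₂ = 104 kPa.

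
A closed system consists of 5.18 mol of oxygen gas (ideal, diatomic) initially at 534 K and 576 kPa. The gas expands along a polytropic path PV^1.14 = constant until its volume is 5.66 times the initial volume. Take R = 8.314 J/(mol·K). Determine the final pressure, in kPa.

V₁ = nRT₁/P₁ = 5.18×8.314×534/576 = 39.9 L.
Polytropic n=1.14: T₂ = T₁(V₁/V₂)^(n−1) = 534×(0.177)^0.14 = 419 K; P₂ = P₁(V₁/V₂)^n = 79.8 kPa.

79.8 kPa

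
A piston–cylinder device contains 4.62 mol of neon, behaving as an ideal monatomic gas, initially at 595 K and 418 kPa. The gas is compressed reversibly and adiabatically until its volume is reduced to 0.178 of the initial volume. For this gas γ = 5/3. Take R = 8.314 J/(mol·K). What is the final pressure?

7420 kPa

V₁ = nRT₁/P₁ = 4.62×8.314×595/418 = 54.7 L.
Adiabatic: TV^(γ−1) = const ⇒ T₂ = 595×(5.62)^0.667 = 1880 K; PV^γ = const ⇒ P₂ = 7420 kPa.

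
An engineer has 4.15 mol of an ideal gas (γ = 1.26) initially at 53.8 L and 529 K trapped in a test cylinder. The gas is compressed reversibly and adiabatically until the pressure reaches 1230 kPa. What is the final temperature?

690 K

P₁ = nRT₁/V₁ = 4.15×8.314×529/53.8 = 339 kPa.
Adiabatic: T₂/T₁ = (P₂/P₁)^((γ−1)/γ) ⇒ T₂ = 529×(3.63)^0.206 = 690 K; V₂ = 19.4 L.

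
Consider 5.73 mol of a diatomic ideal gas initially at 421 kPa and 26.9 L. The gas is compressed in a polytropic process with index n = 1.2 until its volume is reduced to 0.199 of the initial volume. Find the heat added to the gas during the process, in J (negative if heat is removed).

T₁ = P₁V₁/(nR) = 421×26.9/(5.73×8.314) = 238 K.
Polytropic n=1.2: T₂ = T₁(V₁/V₂)^(n−1) = 238×(5.03)^0.20 = 328 K; P₂ = P₁(V₁/V₂)^n = 2920 kPa.
W = (P₁V₁−P₂V₂)/(n−1) = (421×26.9−2920×5.35)/0.20 = -21600 J.
ΔU = nCvΔT = 5.73×20.8×(328−238) = 10800 J.
Q = ΔU + W = -10800 J.

-10800 J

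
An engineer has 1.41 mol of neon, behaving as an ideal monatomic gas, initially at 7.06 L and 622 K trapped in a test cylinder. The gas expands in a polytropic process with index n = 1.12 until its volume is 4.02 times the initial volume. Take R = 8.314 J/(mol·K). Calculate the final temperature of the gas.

P₁ = nRT₁/V₁ = 1.41×8.314×622/7.06 = 1030 kPa.
Polytropic n=1.12: T₂ = T₁(V₁/V₂)^(n−1) = 622×(0.249)^0.12 = 526 K; P₂ = P₁(V₁/V₂)^n = 217 kPa.

526 K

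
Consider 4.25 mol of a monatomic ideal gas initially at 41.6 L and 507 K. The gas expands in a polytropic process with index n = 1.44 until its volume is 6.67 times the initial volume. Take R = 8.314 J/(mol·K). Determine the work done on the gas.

-23000 J

P₁ = nRT₁/V₁ = 4.25×8.314×507/41.6 = 431 kPa.
Polytropic n=1.44: T₂ = T₁(V₁/V₂)^(n−1) = 507×(0.150)^0.44 = 220 K; P₂ = P₁(V₁/V₂)^n = 28.0 kPa.
W = (P₁V₁−P₂V₂)/(n−1) = (431×41.6−28.0×277)/0.44 = 23000 J.
Work done on the gas = −W_by = -23000 J.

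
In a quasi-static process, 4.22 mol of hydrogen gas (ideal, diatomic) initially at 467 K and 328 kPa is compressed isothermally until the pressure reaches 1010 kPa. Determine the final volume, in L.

V₁ = nRT₁/P₁ = 4.22×8.314×467/328 = 50.0 L.
Isothermal: T stays 467 K; PV = const ⇒ V₂ = 16.2 L, P₂ = 1010 kPa.

16.2 L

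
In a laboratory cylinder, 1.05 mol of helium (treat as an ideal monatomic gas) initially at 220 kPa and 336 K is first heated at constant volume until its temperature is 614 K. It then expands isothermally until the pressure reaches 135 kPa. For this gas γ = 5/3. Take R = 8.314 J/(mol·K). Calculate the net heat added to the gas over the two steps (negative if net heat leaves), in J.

9490 J

V₁ = nRT₁/P₁ = 1.05×8.314×336/220 = 13.3 L.
Step 1 — Isochoric: V stays 13.3 L; P/T = const ⇒ T₂ = 614 K, P₂ = 402 kPa.
W = 0 (no volume change).
ΔU = nCvΔT = 1.05×12.5×(614−336) = 3640 J.
Q = ΔU = 3640 J.
State after step 1: P = 402 kPa, V = 13.3 L, T = 614 K.
Step 2 — Isothermal: T stays 614 K; PV = const ⇒ V₂ = 39.7 L, P₂ = 135 kPa.
ΔU = 0 (ideal gas, T constant).
W = nRT ln(V₂/V₁) = 1.05×8.314×614×ln(2.98) = 5850 J.
Q = ΔU + W = 5850 J.
Net over both steps: W = 5850 J, Q = 9490 J, ΔU = 3640 J.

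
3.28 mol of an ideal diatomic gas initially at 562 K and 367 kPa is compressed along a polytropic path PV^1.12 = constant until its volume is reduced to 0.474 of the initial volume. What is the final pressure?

V₁ = nRT₁/P₁ = 3.28×8.314×562/367 = 41.8 L.
Polytropic n=1.12: T₂ = T₁(V₁/V₂)^(n−1) = 562×(2.11)^0.12 = 615 K; P₂ = P₁(V₁/V₂)^n = 847 kPa.

847 kPa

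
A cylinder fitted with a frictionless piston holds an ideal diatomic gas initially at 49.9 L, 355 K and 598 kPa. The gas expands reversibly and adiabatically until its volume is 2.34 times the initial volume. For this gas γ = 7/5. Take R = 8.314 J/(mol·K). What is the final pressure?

182 kPa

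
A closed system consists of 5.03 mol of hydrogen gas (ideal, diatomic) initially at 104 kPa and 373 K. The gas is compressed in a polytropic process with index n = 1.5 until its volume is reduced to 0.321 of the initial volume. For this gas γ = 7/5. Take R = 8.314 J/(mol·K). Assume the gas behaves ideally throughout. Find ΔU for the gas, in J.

29800 J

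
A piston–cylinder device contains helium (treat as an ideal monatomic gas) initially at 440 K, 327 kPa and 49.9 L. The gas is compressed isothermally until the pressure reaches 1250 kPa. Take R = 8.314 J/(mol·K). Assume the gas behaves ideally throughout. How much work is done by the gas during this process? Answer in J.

n = P₁V₁/(RT₁) = 327×49.9/(8.314×440) = 4.46 mol.
Isothermal: T stays 440 K; PV = const ⇒ V₂ = 13.1 L, P₂ = 1250 kPa.
W = nRT ln(V₂/V₁) = 4.46×8.314×440×ln(0.262) = -21900 J.

-21900 J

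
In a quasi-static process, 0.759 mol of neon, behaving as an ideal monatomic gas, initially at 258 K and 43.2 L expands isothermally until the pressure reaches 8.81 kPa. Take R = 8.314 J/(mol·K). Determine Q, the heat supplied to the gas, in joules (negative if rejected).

2370 J

P₁ = nRT₁/V₁ = 0.759×8.314×258/43.2 = 37.7 kPa.
Isothermal: T stays 258 K; PV = const ⇒ V₂ = 185 L, P₂ = 8.81 kPa.
ΔU = 0 (ideal gas, T constant).
W = nRT ln(V₂/V₁) = 0.759×8.314×258×ln(4.28) = 2370 J.
Q = ΔU + W = 2370 J.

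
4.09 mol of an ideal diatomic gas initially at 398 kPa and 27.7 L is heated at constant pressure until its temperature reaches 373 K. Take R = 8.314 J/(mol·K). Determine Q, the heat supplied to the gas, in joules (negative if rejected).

5810 J

T₁ = P₁V₁/(nR) = 398×27.7/(4.09×8.314) = 324 K.
Isobaric: P stays 398 kPa; V/T = const ⇒ T₂ = 373 K, V₂ = 31.9 L.
W = PΔV = 398×(31.9−27.7) kPa·L = 1660 J.
ΔU = nCvΔT = 4.09×20.8×(373−324) = 4150 J.
Q = ΔU + W = nCpΔT = 5810 J.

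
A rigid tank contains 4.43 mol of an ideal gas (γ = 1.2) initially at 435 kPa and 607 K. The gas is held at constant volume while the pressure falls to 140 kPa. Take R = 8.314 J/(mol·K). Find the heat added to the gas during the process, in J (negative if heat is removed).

-75800 J

V₁ = nRT₁/P₁ = 4.43×8.314×607/435 = 51.4 L.
Isochoric: V stays 51.4 L; P/T = const ⇒ T₂ = 195 K, P₂ = 140 kPa.
W = 0 (no volume change).
ΔU = nCvΔT = 4.43×41.6×(195−607) = -75800 J.
Q = ΔU = -75800 J.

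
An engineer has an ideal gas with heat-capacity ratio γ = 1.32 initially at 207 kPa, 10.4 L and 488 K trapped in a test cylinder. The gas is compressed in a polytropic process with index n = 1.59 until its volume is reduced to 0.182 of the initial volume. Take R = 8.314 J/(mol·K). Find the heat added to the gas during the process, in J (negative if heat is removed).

5330 J

n = P₁V₁/(RT₁) = 207×10.4/(8.314×488) = 0.531 mol.
Polytropic n=1.59: T₂ = T₁(V₁/V₂)^(n−1) = 488×(5.49)^0.59 = 1330 K; P₂ = P₁(V₁/V₂)^n = 3110 kPa.
W = (P₁V₁−P₂V₂)/(n−1) = (207×10.4−3110×1.89)/0.59 = -6320 J.
ΔU = nCvΔT = 0.531×26.0×(1330−488) = 11700 J.
Q = ΔU + W = 5330 J.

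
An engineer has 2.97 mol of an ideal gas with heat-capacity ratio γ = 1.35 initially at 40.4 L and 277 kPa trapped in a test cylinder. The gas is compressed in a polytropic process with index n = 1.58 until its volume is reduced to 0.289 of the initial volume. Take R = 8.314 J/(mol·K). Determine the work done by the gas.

-20300 J

T₁ = P₁V₁/(nR) = 277×40.4/(2.97×8.314) = 453 K.
Polytropic n=1.58: T₂ = T₁(V₁/V₂)^(n−1) = 453×(3.46)^0.58 = 931 K; P₂ = P₁(V₁/V₂)^n = 1970 kPa.
W = (P₁V₁−P₂V₂)/(n−1) = (277×40.4−1970×11.7)/0.58 = -20300 J.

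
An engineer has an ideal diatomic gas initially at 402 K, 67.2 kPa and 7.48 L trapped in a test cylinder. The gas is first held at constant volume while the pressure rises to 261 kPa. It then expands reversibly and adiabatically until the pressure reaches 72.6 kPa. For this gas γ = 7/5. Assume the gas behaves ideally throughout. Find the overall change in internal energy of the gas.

2130 J

n = P₁V₁/(RT₁) = 67.2×7.48/(8.314×402) = 0.150 mol.
Step 1 — Isochoric: V stays 7.48 L; P/T = const ⇒ T₂ = 1560 K, P₂ = 261 kPa.
W = 0 (no volume change).
ΔU = nCvΔT = 0.150×20.8×(1560−402) = 3620 J.
Q = ΔU = 3620 J.
State after step 1: P = 261 kPa, V = 7.48 L, T = 1560 K.
Step 2 — Adiabatic: T₂/T₁ = (P₂/P₁)^((γ−1)/γ) ⇒ T₂ = 1560×(0.278)^0.286 = 1080 K; V₂ = 18.7 L.
ΔU = nCvΔT = 0.150×20.8×(1080−1560) = -1490 J.
Q = 0 for an adiabatic process, so W = −ΔU = 1490 J.
Net over both steps: W = 1490 J, Q = 3620 J, ΔU = 2130 J.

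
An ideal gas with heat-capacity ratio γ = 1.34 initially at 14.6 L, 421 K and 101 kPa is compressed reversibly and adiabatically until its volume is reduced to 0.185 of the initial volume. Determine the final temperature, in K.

Adiabatic: TV^(γ−1) = const ⇒ T₂ = 421×(5.41)^0.340 = 747 K; PV^γ = const ⇒ P₂ = 969 kPa.

747 K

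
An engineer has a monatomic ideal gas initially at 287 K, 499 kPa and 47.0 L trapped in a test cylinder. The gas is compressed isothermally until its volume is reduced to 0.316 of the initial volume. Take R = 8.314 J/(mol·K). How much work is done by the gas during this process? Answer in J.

n = P₁V₁/(RT₁) = 499×47.0/(8.314×287) = 9.83 mol.
Isothermal: T stays 287 K; PV = const ⇒ V₂ = 14.9 L, P₂ = 1580 kPa.
W = nRT ln(V₂/V₁) = 9.83×8.314×287×ln(0.316) = -27000 J.

-27000 J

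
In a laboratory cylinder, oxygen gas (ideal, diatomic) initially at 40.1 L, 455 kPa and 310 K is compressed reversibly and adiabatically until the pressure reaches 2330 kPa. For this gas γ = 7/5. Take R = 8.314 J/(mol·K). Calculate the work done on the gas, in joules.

n = P₁V₁/(RT₁) = 455×40.1/(8.314×310) = 7.08 mol.
Adiabatic: T₂/T₁ = (P₂/P₁)^((γ−1)/γ) ⇒ T₂ = 310×(5.12)^0.286 = 494 K; V₂ = 12.5 L.
ΔU = nCvΔT = 7.08×20.8×(494−310) = 27100 J.
Q = 0 for an adiabatic process, so W = −ΔU = -27100 J.
Work done on the gas = −W_by = 27100 J.

27100 J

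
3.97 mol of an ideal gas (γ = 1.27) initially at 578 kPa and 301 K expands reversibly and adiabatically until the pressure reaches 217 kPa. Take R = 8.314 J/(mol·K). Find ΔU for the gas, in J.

-6920 J

V₁ = nRT₁/P₁ = 3.97×8.314×301/578 = 17.2 L.
Adiabatic: T₂/T₁ = (P₂/P₁)^((γ−1)/γ) ⇒ T₂ = 301×(0.375)^0.213 = 244 K; V₂ = 37.2 L.
For an ideal gas ΔU = nCvΔT with Cv = R/(γ−1) = 30.8 J/(mol·K).
ΔU = 3.97×30.8×(244−301) = -6920 J.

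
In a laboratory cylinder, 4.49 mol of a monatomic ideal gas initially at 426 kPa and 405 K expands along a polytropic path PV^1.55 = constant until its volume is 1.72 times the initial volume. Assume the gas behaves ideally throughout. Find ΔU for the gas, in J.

V₁ = nRT₁/P₁ = 4.49×8.314×405/426 = 35.5 L.
Polytropic n=1.55: T₂ = T₁(V₁/V₂)^(n−1) = 405×(0.581)^0.55 = 301 K; P₂ = P₁(V₁/V₂)^n = 184 kPa.
For an ideal gas ΔU = nCvΔT with Cv = (3/2)R = 12.5 J/(mol·K).
ΔU = 4.49×12.5×(301−405) = -5850 J.

-5850 J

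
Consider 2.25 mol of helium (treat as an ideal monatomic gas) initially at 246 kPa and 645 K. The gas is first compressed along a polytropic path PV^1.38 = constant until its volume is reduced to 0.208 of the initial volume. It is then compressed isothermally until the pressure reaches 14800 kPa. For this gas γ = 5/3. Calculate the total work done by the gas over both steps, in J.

V₁ = nRT₁/P₁ = 2.25×8.314×645/246 = 49.0 L.
Step 1 — Polytropic n=1.38: T₂ = T₁(V₁/V₂)^(n−1) = 645×(4.81)^0.38 = 1170 K; P₂ = P₁(V₁/V₂)^n = 2150 kPa.
W = (P₁V₁−P₂V₂)/(n−1) = (246×49.0−2150×10.2)/0.38 = -25900 J.
ΔU = nCvΔT = 2.25×12.5×(1170−645) = 14800 J.
Q = ΔU + W = -11100 J.
State after step 1: P = 2150 kPa, V = 10.2 L, T = 1170 K.
Step 2 — Isothermal: T stays 1170 K; PV = const ⇒ V₂ = 1.48 L, P₂ = 14800 kPa.
ΔU = 0 (ideal gas, T constant).
W = nRT ln(V₂/V₁) = 2.25×8.314×1170×ln(0.145) = -42300 J.
Q = ΔU + W = -42300 J.
Net over both steps: W = -68200 J, Q = -53400 J, ΔU = 14800 J.

-68200 J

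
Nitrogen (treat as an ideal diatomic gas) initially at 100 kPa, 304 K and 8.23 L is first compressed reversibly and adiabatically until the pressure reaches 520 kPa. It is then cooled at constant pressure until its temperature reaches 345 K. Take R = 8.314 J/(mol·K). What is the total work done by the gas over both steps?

n = P₁V₁/(RT₁) = 100×8.23/(8.314×304) = 0.326 mol.
Step 1 — Adiabatic: T₂/T₁ = (P₂/P₁)^((γ−1)/γ) ⇒ T₂ = 304×(5.20)^0.286 = 487 K; V₂ = 2.53 L.
ΔU = nCvΔT = 0.326×20.8×(487−304) = 1240 J.
Q = 0 for an adiabatic process, so W = −ΔU = -1240 J.
State after step 1: P = 520 kPa, V = 2.53 L, T = 487 K.
Step 2 — Isobaric: P stays 520 kPa; V/T = const ⇒ T₂ = 345 K, V₂ = 1.80 L.
W = PΔV = 520×(1.80−2.53) kPa·L = -384 J.
ΔU = nCvΔT = 0.326×20.8×(345−487) = -960 J.
Q = ΔU + W = nCpΔT = -1340 J.
Net over both steps: W = -1620 J, Q = -1340 J, ΔU = 277 J.

-1620 J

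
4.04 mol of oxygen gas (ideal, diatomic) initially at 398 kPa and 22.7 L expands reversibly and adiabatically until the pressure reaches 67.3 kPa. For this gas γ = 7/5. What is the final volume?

T₁ = P₁V₁/(nR) = 398×22.7/(4.04×8.314) = 269 K.
Adiabatic: T₂/T₁ = (P₂/P₁)^((γ−1)/γ) ⇒ T₂ = 269×(0.169)^0.286 = 162 K; V₂ = 80.8 L.

80.8 L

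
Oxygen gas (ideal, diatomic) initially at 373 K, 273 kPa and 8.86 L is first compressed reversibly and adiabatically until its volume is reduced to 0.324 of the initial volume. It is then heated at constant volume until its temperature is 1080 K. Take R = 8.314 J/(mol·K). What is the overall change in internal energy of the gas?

n = P₁V₁/(RT₁) = 273×8.86/(8.314×373) = 0.780 mol.
Step 1 — Adiabatic: TV^(γ−1) = const ⇒ T₂ = 373×(3.09)^0.400 = 585 K; PV^γ = const ⇒ P₂ = 1320 kPa.
ΔU = nCvΔT = 0.780×20.8×(585−373) = 3440 J.
Q = 0 for an adiabatic process, so W = −ΔU = -3440 J.
State after step 1: P = 1320 kPa, V = 2.87 L, T = 585 K.
Step 2 — Isochoric: V stays 2.87 L; P/T = const ⇒ T₂ = 1080 K, P₂ = 2440 kPa.
W = 0 (no volume change).
ΔU = nCvΔT = 0.780×20.8×(1080−585) = 8020 J.
Q = ΔU = 8020 J.
Net over both steps: W = -3440 J, Q = 8020 J, ΔU = 11500 J.

11500 J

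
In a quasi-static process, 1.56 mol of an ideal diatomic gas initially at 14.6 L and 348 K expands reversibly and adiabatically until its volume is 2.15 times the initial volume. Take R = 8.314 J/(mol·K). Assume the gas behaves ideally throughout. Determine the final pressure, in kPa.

P₁ = nRT₁/V₁ = 1.56×8.314×348/14.6 = 309 kPa.
Adiabatic: TV^(γ−1) = const ⇒ T₂ = 348×(0.465)^0.400 = 256 K; PV^γ = const ⇒ P₂ = 106 kPa.

106 kPa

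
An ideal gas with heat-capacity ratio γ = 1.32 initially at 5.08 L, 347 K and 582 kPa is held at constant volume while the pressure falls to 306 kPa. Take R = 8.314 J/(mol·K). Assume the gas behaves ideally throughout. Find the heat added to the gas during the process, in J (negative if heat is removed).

-4380 J

n = P₁V₁/(RT₁) = 582×5.08/(8.314×347) = 1.02 mol.
Isochoric: V stays 5.08 L; P/T = const ⇒ T₂ = 182 K, P₂ = 306 kPa.
W = 0 (no volume change).
ΔU = nCvΔT = 1.02×26.0×(182−347) = -4380 J.
Q = ΔU = -4380 J.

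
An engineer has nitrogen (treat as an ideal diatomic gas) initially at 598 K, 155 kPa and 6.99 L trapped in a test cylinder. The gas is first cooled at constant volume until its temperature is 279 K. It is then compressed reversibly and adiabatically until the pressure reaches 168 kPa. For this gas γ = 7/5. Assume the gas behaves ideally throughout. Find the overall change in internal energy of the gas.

-1100 J

n = P₁V₁/(RT₁) = 155×6.99/(8.314×598) = 0.218 mol.
Step 1 — Isochoric: V stays 6.99 L; P/T = const ⇒ T₂ = 279 K, P₂ = 72.3 kPa.
W = 0 (no volume change).
ΔU = nCvΔT = 0.218×20.8×(279−598) = -1440 J.
Q = ΔU = -1440 J.
State after step 1: P = 72.3 kPa, V = 6.99 L, T = 279 K.
Step 2 — Adiabatic: T₂/T₁ = (P₂/P₁)^((γ−1)/γ) ⇒ T₂ = 279×(2.32)^0.286 = 355 K; V₂ = 3.83 L.
ΔU = nCvΔT = 0.218×20.8×(355−279) = 344 J.
Q = 0 for an adiabatic process, so W = −ΔU = -344 J.
Net over both steps: W = -344 J, Q = -1440 J, ΔU = -1100 J.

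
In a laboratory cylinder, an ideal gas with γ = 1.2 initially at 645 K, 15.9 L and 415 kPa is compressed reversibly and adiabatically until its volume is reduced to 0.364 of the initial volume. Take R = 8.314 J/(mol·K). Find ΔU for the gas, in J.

7390 J

n = P₁V₁/(RT₁) = 415×15.9/(8.314×645) = 1.23 mol.
Adiabatic: TV^(γ−1) = const ⇒ T₂ = 645×(2.75)^0.200 = 789 K; PV^γ = const ⇒ P₂ = 1400 kPa.
For an ideal gas ΔU = nCvΔT with Cv = R/(γ−1) = 41.6 J/(mol·K).
ΔU = 1.23×41.6×(789−645) = 7390 J.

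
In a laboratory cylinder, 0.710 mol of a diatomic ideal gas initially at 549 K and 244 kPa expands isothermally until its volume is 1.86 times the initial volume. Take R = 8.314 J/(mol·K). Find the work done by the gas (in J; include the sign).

2010 J

V₁ = nRT₁/P₁ = 0.710×8.314×549/244 = 13.3 L.
Isothermal: T stays 549 K; PV = const ⇒ V₂ = 24.7 L, P₂ = 131 kPa.
W = nRT ln(V₂/V₁) = 0.710×8.314×549×ln(1.86) = 2010 J.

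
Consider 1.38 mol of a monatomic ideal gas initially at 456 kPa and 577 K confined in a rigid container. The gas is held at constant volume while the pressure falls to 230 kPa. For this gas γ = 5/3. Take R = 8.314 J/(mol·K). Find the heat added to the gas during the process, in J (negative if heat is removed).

-4920 J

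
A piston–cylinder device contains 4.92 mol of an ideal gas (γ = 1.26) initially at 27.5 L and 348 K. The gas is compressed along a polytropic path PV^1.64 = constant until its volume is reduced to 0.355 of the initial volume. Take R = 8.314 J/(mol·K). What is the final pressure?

P₁ = nRT₁/V₁ = 4.92×8.314×348/27.5 = 518 kPa.
Polytropic n=1.64: T₂ = T₁(V₁/V₂)^(n−1) = 348×(2.82)^0.64 = 675 K; P₂ = P₁(V₁/V₂)^n = 2830 kPa.

2830 kPa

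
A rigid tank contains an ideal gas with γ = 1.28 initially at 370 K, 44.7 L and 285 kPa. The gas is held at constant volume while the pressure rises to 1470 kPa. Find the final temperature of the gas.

1910 K

Isochoric: V stays 44.7 L; P/T = const ⇒ T₂ = 1910 K, P₂ = 1470 kPa.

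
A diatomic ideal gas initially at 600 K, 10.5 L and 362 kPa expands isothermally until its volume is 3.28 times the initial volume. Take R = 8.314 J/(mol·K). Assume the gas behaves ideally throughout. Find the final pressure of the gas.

Isothermal: T stays 600 K; PV = const ⇒ V₂ = 34.4 L, P₂ = 110 kPa.

110 kPa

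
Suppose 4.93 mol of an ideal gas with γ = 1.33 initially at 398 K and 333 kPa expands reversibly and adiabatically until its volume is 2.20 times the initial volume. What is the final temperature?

307 K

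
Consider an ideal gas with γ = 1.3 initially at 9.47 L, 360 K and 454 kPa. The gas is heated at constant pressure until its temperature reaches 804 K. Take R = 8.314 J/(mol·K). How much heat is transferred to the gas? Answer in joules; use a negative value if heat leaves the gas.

n = P₁V₁/(RT₁) = 454×9.47/(8.314×360) = 1.44 mol.
Isobaric: P stays 454 kPa; V/T = const ⇒ T₂ = 804 K, V₂ = 21.1 L.
W = PΔV = 454×(21.1−9.47) kPa·L = 5300 J.
ΔU = nCvΔT = 1.44×27.7×(804−360) = 17700 J.
Q = ΔU + W = nCpΔT = 23000 J.

23000 J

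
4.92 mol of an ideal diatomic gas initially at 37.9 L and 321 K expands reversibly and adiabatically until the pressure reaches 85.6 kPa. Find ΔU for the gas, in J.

-10800 J

P₁ = nRT₁/V₁ = 4.92×8.314×321/37.9 = 346 kPa.
Adiabatic: T₂/T₁ = (P₂/P₁)^((γ−1)/γ) ⇒ T₂ = 321×(0.247)^0.286 = 215 K; V₂ = 103 L.
For an ideal gas ΔU = nCvΔT with Cv = (5/2)R = 20.8 J/(mol·K).
ΔU = 4.92×20.8×(215−321) = -10800 J.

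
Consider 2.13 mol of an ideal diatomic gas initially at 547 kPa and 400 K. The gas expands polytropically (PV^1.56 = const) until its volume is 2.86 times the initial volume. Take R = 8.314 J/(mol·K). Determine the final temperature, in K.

V₁ = nRT₁/P₁ = 2.13×8.314×400/547 = 12.9 L.
Polytropic n=1.56: T₂ = T₁(V₁/V₂)^(n−1) = 400×(0.350)^0.56 = 222 K; P₂ = P₁(V₁/V₂)^n = 106 kPa.

222 K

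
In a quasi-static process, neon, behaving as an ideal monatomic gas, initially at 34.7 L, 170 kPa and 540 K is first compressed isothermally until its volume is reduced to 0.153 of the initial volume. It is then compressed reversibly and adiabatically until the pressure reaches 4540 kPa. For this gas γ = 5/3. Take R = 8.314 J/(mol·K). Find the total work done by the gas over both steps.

n = P₁V₁/(RT₁) = 170×34.7/(8.314×540) = 1.31 mol.
Step 1 — Isothermal: T stays 540 K; PV = const ⇒ V₂ = 5.31 L, P₂ = 1110 kPa.
ΔU = 0 (ideal gas, T constant).
W = nRT ln(V₂/V₁) = 1.31×8.314×540×ln(0.153) = -11100 J.
Q = ΔU + W = -11100 J.
State after step 1: P = 1110 kPa, V = 5.31 L, T = 540 K.
Step 2 — Adiabatic: T₂/T₁ = (P₂/P₁)^((γ−1)/γ) ⇒ T₂ = 540×(4.09)^0.400 = 948 K; V₂ = 2.28 L.
ΔU = nCvΔT = 1.31×12.5×(948−540) = 6690 J.
Q = 0 for an adiabatic process, so W = −ΔU = -6690 J.
Net over both steps: W = -17800 J, Q = -11100 J, ΔU = 6690 J.

-17800 J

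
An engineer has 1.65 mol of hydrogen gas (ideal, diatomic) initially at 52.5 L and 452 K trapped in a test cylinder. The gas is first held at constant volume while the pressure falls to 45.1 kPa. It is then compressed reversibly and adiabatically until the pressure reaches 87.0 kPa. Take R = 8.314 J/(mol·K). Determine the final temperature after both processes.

P₁ = nRT₁/V₁ = 1.65×8.314×452/52.5 = 118 kPa.
Step 1 — Isochoric: V stays 52.5 L; P/T = const ⇒ T₂ = 173 K, P₂ = 45.1 kPa.
W = 0 (no volume change).
ΔU = nCvΔT = 1.65×20.8×(173−452) = -9580 J.
Q = ΔU = -9580 J.
State after step 1: P = 45.1 kPa, V = 52.5 L, T = 173 K.
Step 2 — Adiabatic: T₂/T₁ = (P₂/P₁)^((γ−1)/γ) ⇒ T₂ = 173×(1.93)^0.286 = 208 K; V₂ = 32.8 L.
ΔU = nCvΔT = 1.65×20.8×(208−173) = 1220 J.
Q = 0 for an adiabatic process, so W = −ΔU = -1220 J.
Net over both steps: W = -1220 J, Q = -9580 J, ΔU = -8360 J.

208 K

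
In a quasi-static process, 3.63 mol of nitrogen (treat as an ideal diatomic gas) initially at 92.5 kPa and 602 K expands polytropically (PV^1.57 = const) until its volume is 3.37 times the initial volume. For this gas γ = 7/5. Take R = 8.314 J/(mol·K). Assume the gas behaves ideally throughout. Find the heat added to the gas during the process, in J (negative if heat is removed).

-6770 J

V₁ = nRT₁/P₁ = 3.63×8.314×602/92.5 = 196 L.
Polytropic n=1.57: T₂ = T₁(V₁/V₂)^(n−1) = 602×(0.297)^0.57 = 301 K; P₂ = P₁(V₁/V₂)^n = 13.7 kPa.
W = (P₁V₁−P₂V₂)/(n−1) = (92.5×196−13.7×662)/0.57 = 15900 J.
ΔU = nCvΔT = 3.63×20.8×(301−602) = -22700 J.
Q = ΔU + W = -6770 J.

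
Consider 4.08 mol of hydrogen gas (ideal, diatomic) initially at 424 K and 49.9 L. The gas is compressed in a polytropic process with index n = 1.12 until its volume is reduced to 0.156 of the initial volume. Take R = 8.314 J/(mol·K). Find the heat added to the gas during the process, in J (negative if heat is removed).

P₁ = nRT₁/V₁ = 4.08×8.314×424/49.9 = 288 kPa.
Polytropic n=1.12: T₂ = T₁(V₁/V₂)^(n−1) = 424×(6.41)^0.12 = 530 K; P₂ = P₁(V₁/V₂)^n = 2310 kPa.
W = (P₁V₁−P₂V₂)/(n−1) = (288×49.9−2310×7.78)/0.12 = -29900 J.
ΔU = nCvΔT = 4.08×20.8×(530−424) = 8980 J.
Q = ΔU + W = -21000 J.

-21000 J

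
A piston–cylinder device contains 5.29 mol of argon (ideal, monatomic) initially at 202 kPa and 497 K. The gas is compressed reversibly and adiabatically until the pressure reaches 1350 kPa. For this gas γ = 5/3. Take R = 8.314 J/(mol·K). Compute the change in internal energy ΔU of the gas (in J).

37300 J

V₁ = nRT₁/P₁ = 5.29×8.314×497/202 = 108 L.
Adiabatic: T₂/T₁ = (P₂/P₁)^((γ−1)/γ) ⇒ T₂ = 497×(6.68)^0.400 = 1060 K; V₂ = 34.6 L.
For an ideal gas ΔU = nCvΔT with Cv = (3/2)R = 12.5 J/(mol·K).
ΔU = 5.29×12.5×(1060−497) = 37300 J.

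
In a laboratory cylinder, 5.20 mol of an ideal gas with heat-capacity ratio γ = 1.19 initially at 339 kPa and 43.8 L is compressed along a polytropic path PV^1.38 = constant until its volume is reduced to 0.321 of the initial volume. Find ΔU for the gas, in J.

42200 J

T₁ = P₁V₁/(nR) = 339×43.8/(5.20×8.314) = 343 K.
Polytropic n=1.38: T₂ = T₁(V₁/V₂)^(n−1) = 343×(3.12)^0.38 = 529 K; P₂ = P₁(V₁/V₂)^n = 1630 kPa.
For an ideal gas ΔU = nCvΔT with Cv = R/(γ−1) = 43.8 J/(mol·K).
ΔU = 5.20×43.8×(529−343) = 42200 J.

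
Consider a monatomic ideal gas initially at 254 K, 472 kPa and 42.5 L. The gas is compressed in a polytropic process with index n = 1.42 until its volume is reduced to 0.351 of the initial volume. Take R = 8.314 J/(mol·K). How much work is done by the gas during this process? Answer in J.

-26400 J

n = P₁V₁/(RT₁) = 472×42.5/(8.314×254) = 9.50 mol.
Polytropic n=1.42: T₂ = T₁(V₁/V₂)^(n−1) = 254×(2.85)^0.42 = 394 K; P₂ = P₁(V₁/V₂)^n = 2090 kPa.
W = (P₁V₁−P₂V₂)/(n−1) = (472×42.5−2090×14.9)/0.42 = -26400 J.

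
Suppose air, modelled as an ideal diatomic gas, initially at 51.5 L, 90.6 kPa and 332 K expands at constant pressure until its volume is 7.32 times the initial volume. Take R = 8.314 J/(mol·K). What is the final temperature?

Isobaric: P stays 90.6 kPa; V/T = const ⇒ T₂ = 2430 K, V₂ = 377 L.

2430 K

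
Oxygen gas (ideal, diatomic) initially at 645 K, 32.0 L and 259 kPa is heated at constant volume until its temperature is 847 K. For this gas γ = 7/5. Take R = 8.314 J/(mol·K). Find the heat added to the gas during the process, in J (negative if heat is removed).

n = P₁V₁/(RT₁) = 259×32.0/(8.314×645) = 1.55 mol.
Isochoric: V stays 32.0 L; P/T = const ⇒ T₂ = 847 K, P₂ = 340 kPa.
W = 0 (no volume change).
ΔU = nCvΔT = 1.55×20.8×(847−645) = 6490 J.
Q = ΔU = 6490 J.

6490 J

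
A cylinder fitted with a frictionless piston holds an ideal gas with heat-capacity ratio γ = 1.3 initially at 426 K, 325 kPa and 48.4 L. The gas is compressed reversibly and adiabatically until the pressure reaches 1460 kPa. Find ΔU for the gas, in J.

n = P₁V₁/(RT₁) = 325×48.4/(8.314×426) = 4.44 mol.
Adiabatic: T₂/T₁ = (P₂/P₁)^((γ−1)/γ) ⇒ T₂ = 426×(4.49)^0.231 = 603 K; V₂ = 15.2 L.
For an ideal gas ΔU = nCvΔT with Cv = R/(γ−1) = 27.7 J/(mol·K).
ΔU = 4.44×27.7×(603−426) = 21700 J.

21700 J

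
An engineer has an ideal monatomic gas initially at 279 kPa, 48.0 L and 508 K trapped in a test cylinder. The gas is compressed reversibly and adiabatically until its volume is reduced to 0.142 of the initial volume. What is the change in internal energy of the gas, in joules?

53700 J

n = P₁V₁/(RT₁) = 279×48.0/(8.314×508) = 3.17 mol.
Adiabatic: TV^(γ−1) = const ⇒ T₂ = 508×(7.04)^0.667 = 1870 K; PV^γ = const ⇒ P₂ = 7220 kPa.
For an ideal gas ΔU = nCvΔT with Cv = (3/2)R = 12.5 J/(mol·K).
ΔU = 3.17×12.5×(1870−508) = 53700 J.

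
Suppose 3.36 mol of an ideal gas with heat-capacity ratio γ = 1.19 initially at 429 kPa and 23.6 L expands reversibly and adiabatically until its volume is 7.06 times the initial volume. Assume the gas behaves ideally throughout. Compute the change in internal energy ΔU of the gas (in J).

T₁ = P₁V₁/(nR) = 429×23.6/(3.36×8.314) = 362 K.
Adiabatic: TV^(γ−1) = const ⇒ T₂ = 362×(0.142)^0.190 = 250 K; PV^γ = const ⇒ P₂ = 41.9 kPa.
For an ideal gas ΔU = nCvΔT with Cv = R/(γ−1) = 43.8 J/(mol·K).
ΔU = 3.36×43.8×(250−362) = -16500 J.

-16500 J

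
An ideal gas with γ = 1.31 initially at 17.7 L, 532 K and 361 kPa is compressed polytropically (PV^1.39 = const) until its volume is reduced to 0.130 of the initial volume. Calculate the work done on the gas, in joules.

19900 J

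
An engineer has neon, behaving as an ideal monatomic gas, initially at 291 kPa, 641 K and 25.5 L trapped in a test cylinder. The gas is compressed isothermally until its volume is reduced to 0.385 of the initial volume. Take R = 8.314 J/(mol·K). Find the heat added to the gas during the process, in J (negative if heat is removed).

-7080 J

n = P₁V₁/(RT₁) = 291×25.5/(8.314×641) = 1.39 mol.
Isothermal: T stays 641 K; PV = const ⇒ V₂ = 9.82 L, P₂ = 756 kPa.
ΔU = 0 (ideal gas, T constant).
W = nRT ln(V₂/V₁) = 1.39×8.314×641×ln(0.385) = -7080 J.
Q = ΔU + W = -7080 J.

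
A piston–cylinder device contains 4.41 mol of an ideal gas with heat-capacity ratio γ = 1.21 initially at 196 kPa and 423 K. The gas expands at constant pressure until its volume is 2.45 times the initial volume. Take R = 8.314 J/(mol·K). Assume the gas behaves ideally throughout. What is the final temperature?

V₁ = nRT₁/P₁ = 4.41×8.314×423/196 = 79.1 L.
Isobaric: P stays 196 kPa; V/T = const ⇒ T₂ = 1040 K, V₂ = 194 L.

1040 K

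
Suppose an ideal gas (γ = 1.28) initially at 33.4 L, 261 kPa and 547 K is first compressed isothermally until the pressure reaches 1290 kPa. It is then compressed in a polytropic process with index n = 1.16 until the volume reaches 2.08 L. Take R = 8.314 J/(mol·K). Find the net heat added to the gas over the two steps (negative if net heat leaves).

-18800 J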